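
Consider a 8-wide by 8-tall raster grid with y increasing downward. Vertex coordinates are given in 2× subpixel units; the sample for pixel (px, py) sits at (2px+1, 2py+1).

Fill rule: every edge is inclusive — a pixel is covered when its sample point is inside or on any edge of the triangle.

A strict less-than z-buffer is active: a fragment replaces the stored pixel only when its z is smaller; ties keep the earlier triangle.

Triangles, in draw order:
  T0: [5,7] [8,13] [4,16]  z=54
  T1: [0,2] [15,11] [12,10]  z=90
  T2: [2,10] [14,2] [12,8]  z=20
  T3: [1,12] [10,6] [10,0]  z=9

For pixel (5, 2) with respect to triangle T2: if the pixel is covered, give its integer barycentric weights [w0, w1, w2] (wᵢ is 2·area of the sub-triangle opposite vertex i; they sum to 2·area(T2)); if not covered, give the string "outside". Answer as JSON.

T0:
  2·area = 33
  edge (5, 7)→(8, 13): d=(3,6) inclusive
  edge (8, 13)→(4, 16): d=(-4,3) inclusive
  edge (4, 16)→(5, 7): d=(1,-9) inclusive
    (1,1)@(3, 3): e=[0,55,-22] → ·  [on edge]
    (2,3)@(5, 7): e=[0,33,0] → █  [on edge]
    (3,3)@(7, 7): e=[-12,27,18] → ·
    (2,4)@(5, 9): e=[6,25,2] → █
    (3,4)@(7, 9): e=[-6,19,20] → ·
    (2,5)@(5, 11): e=[12,17,4] → █
    (3,5)@(7, 11): e=[0,11,22] → █  [on edge]
    (4,5)@(9, 11): e=[-12,5,40] → ·
    (2,6)@(5, 13): e=[18,9,6] → █
    (4,6)@(9, 13): e=[-6,-3,42] → ·
    (2,7)@(5, 15): e=[24,1,8] → █
    (3,7)@(7, 15): e=[12,-5,26] → ·
    (4,7)@(9, 15): e=[0,-11,44] → ·  [on edge]
  covered (7 px):
    · · · · · · · ·
    · · · · · · · ·
    · · · · · · · ·
    · · █ · · · · ·
    · · █ · · · · ·
    · · █ █ · · · ·
    · · █ █ · · · ·
    · · █ · · · · ·
T1:
  2·area = 12
  edge (0, 2)→(15, 11): d=(15,9) inclusive
  edge (15, 11)→(12, 10): d=(-3,-1) inclusive
  edge (12, 10)→(0, 2): d=(-12,-8) inclusive
    (2,2)@(5, 5): e=[0,8,4] → █  [on edge]
    (3,2)@(7, 5): e=[-18,10,20] → ·
    (1,3)@(3, 7): e=[48,0,-36] → ·  [on edge]
    (2,3)@(5, 7): e=[30,2,-20] → ·
    (4,4)@(9, 9): e=[24,0,-12] → ·  [on edge]
    (5,4)@(11, 9): e=[6,2,4] → █
    (6,4)@(13, 9): e=[-12,4,20] → ·
    (5,5)@(11, 11): e=[36,-4,-20] → ·
    (7,5)@(15, 11): e=[0,0,12] → █  [on edge]
    (7,6)@(15, 13): e=[30,-6,-12] → ·
  covered (3 px):
    · · · · · · · ·
    · · · · · · · ·
    · · █ · · · · ·
    · · · · · · · ·
    · · · · · █ · ·
    · · · · · · · █
    · · · · · · · ·
    · · · · · · · ·
T2:
  2·area = 56
  edge (2, 10)→(14, 2): d=(12,-8) inclusive
  edge (14, 2)→(12, 8): d=(-2,6) inclusive
  edge (12, 8)→(2, 10): d=(-10,2) inclusive
    (6,1)@(13, 3): e=[4,4,48] → █
    (7,1)@(15, 3): e=[20,-8,44] → ·
    (5,2)@(11, 5): e=[12,12,32] → █
    (6,2)@(13, 5): e=[28,0,28] → █  [on edge]
    (7,2)@(15, 5): e=[44,-12,24] → ·
    (3,3)@(7, 7): e=[4,32,20] → █
    (4,3)@(9, 7): e=[20,20,16] → █
    (6,3)@(13, 7): e=[52,-4,8] → ·
    (2,4)@(5, 9): e=[12,40,4] → █
    (3,4)@(7, 9): e=[28,28,0] → █  [on edge]
    (4,4)@(9, 9): e=[44,16,-4] → ·
    (5,4)@(11, 9): e=[60,4,-8] → ·
    (5,5)@(11, 11): e=[84,0,-28] → ·  [on edge]
  covered (8 px):
    · · · · · · · ·
    · · · · · · █ ·
    · · · · · █ █ ·
    · · · █ █ █ · ·
    · · █ █ · · · ·
    · · · · · · · ·
    · · · · · · · ·
    · · · · · · · ·
T3:
  2·area = 54  (B↔C swapped to make it positive)
  edge (1, 12)→(10, 0): d=(9,-12) inclusive
  edge (10, 0)→(10, 6): d=(0,6) inclusive
  edge (10, 6)→(1, 12): d=(-9,6) inclusive
    (4,1)@(9, 3): e=[15,6,33] → █
    (5,1)@(11, 3): e=[39,-6,21] → ·
    (3,2)@(7, 5): e=[9,18,27] → █
    (5,2)@(11, 5): e=[57,-6,3] → ·
    (2,3)@(5, 7): e=[3,30,21] → █
    (4,3)@(9, 7): e=[51,6,-3] → ·
    (2,4)@(5, 9): e=[21,30,3] → █
    (3,4)@(7, 9): e=[45,18,-9] → ·
    (2,5)@(5, 11): e=[39,30,-15] → ·
  covered (6 px):
    · · · · · · · ·
    · · · · █ · · ·
    · · · █ █ · · ·
    · · █ █ · · · ·
    · · █ · · · · ·
    · · · · · · · ·
    · · · · · · · ·
    · · · · · · · ·

Answer: [12,32,12]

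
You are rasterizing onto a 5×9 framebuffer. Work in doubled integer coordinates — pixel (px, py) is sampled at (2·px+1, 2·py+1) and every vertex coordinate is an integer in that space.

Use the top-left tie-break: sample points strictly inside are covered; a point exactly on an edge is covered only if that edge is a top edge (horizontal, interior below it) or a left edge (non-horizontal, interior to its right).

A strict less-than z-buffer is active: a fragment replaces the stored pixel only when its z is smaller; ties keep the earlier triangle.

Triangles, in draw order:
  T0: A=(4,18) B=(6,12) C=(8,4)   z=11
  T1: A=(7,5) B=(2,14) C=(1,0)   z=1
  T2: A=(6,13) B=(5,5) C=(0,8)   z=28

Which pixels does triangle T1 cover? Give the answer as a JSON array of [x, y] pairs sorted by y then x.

T0:
  2·area = 4  (B↔C swapped to make it positive)
  edge (4, 18)→(8, 4): d=(4,-14) top-left  bias=+0
  edge (8, 4)→(6, 12): d=(-2,8) right/bottom  bias=-1
  edge (6, 12)→(4, 18): d=(-2,6) right/bottom  bias=-1
    (4,1)@(9, 3): e=[10,-6,0] → ·  [on edge]
    (3,4)@(7, 9): e=[6,-2,0] → ·  [on edge]
    (2,7)@(5, 15): e=[2,2,0] → ·  [on edge]
  covered (0 px):
    · · · · ·
    · · · · ·
    · · · · ·
    · · · · ·
    · · · · ·
    · · · · ·
    · · · · ·
    · · · · ·
    · · · · ·
T1:
  2·area = 79
  edge (7, 5)→(2, 14): d=(-5,9) right/bottom  bias=-1
  edge (2, 14)→(1, 0): d=(-1,-14) top-left  bias=+0
  edge (1, 0)→(7, 5): d=(6,5) right/bottom  bias=-1
    (1,1)@(3, 3): e=[46,25,8] → █
    (2,1)@(5, 3): e=[28,53,-2] → ·
    (1,2)@(3, 5): e=[36,23,20] → █
    (2,2)@(5, 5): e=[18,51,10] → █
    (3,2)@(7, 5): e=[0,79,0] → ·  [on edge]
    (1,3)@(3, 7): e=[26,21,32] → █
    (3,3)@(7, 7): e=[-10,77,12] → ·
    (1,4)@(3, 9): e=[16,19,44] → █
    (2,4)@(5, 9): e=[-2,47,34] → ·
    (1,5)@(3, 11): e=[6,17,56] → █
    (2,5)@(5, 11): e=[-12,45,46] → ·
    (1,6)@(3, 13): e=[-4,15,68] → ·
  covered (7 px):
    · · · · ·
    · █ · · ·
    · █ █ · ·
    · █ █ · ·
    · █ · · ·
    · █ · · ·
    · · · · ·
    · · · · ·
    · · · · ·
T2:
  2·area = 43  (B↔C swapped to make it positive)
  edge (6, 13)→(0, 8): d=(-6,-5) top-left  bias=+0
  edge (0, 8)→(5, 5): d=(5,-3) top-left  bias=+0
  edge (5, 5)→(6, 13): d=(1,8) right/bottom  bias=-1
    (2,2)@(5, 5): e=[43,0,0] → ·  [on edge]
    (1,3)@(3, 7): e=[21,4,18] → █
    (2,3)@(5, 7): e=[31,10,2] → █
    (3,3)@(7, 7): e=[41,16,-14] → ·
    (1,4)@(3, 9): e=[9,14,20] → █
    (3,4)@(7, 9): e=[29,26,-12] → ·
    (1,5)@(3, 11): e=[-3,24,22] → ·
    (2,5)@(5, 11): e=[7,30,6] → █
    (3,5)@(7, 11): e=[17,36,-10] → ·
    (2,6)@(5, 13): e=[-5,40,8] → ·
  covered (5 px):
    · · · · ·
    · · · · ·
    · · · · ·
    · █ █ · ·
    · █ █ · ·
    · · █ · ·
    · · · · ·
    · · · · ·
    · · · · ·

Final: [[1,1],[1,2],[2,2],[1,3],[2,3],[1,4],[1,5]]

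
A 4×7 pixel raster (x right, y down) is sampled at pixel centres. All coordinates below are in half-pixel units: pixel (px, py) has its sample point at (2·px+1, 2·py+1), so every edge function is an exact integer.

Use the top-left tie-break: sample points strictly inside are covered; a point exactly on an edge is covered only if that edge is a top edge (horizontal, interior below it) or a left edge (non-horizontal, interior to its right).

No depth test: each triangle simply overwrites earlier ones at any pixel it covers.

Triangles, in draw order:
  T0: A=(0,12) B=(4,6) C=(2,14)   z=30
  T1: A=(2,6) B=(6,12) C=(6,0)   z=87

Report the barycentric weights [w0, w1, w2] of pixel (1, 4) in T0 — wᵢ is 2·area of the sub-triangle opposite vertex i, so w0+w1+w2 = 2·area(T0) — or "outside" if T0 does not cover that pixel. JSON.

T0:
  2·area = 20
  edge (0, 12)→(4, 6): d=(4,-6) top-left  bias=+0
  edge (4, 6)→(2, 14): d=(-2,8) right/bottom  bias=-1
  edge (2, 14)→(0, 12): d=(-2,-2) top-left  bias=+0
    (1,4)@(3, 9): e=[6,2,12] → #
    (2,4)@(5, 9): e=[18,-14,16] → ·
    (0,5)@(1, 11): e=[2,14,4] → #
    (1,5)@(3, 11): e=[14,-2,8] → ·
    (0,6)@(1, 13): e=[10,10,0] → #  [on edge]
    (1,6)@(3, 13): e=[22,-6,4] → ·
  covered (3 px):
    · · · ·
    · · · ·
    · · · ·
    · · · ·
    · # · ·
    # · · ·
    # · · ·
T1:
  2·area = 48  (B↔C swapped to make it positive)
  edge (2, 6)→(6, 0): d=(4,-6) top-left  bias=+0
  edge (6, 0)→(6, 12): d=(0,12) right/bottom  bias=-1
  edge (6, 12)→(2, 6): d=(-4,-6) top-left  bias=+0
    (2,1)@(5, 3): e=[6,12,30] → #
    (3,1)@(7, 3): e=[18,-12,42] → ·
    (1,2)@(3, 5): e=[2,36,10] → #
    (3,2)@(7, 5): e=[26,-12,34] → ·
    (1,3)@(3, 7): e=[10,36,2] → #
    (3,3)@(7, 7): e=[34,-12,26] → ·
    (1,4)@(3, 9): e=[18,36,-6] → ·
    (2,4)@(5, 9): e=[30,12,6] → #
    (3,4)@(7, 9): e=[42,-12,18] → ·
    (2,5)@(5, 11): e=[38,12,-2] → ·
  covered (6 px):
    · · · ·
    · · # ·
    · # # ·
    · # # ·
    · · # ·
    · · · ·
    · · · ·

Result: [2,12,6]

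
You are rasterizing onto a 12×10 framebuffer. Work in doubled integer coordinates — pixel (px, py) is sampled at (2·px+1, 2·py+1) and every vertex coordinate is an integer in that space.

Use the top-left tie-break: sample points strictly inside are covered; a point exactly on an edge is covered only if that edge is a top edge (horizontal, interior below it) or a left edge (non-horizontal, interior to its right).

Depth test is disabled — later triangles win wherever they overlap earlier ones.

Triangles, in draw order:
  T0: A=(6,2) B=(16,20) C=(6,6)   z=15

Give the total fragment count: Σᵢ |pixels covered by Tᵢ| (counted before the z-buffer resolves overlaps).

T0:
  2·area = 40
  edge (6, 2)→(16, 20): d=(10,18) right/bottom  bias=-1
  edge (16, 20)→(6, 6): d=(-10,-14) top-left  bias=+0
  edge (6, 6)→(6, 2): d=(0,-4) top-left  bias=+0
    (3,2)@(7, 5): e=[12,24,4] → █
    (4,2)@(9, 5): e=[-24,52,12] → ·
    (3,3)@(7, 7): e=[32,4,4] → █
    (4,3)@(9, 7): e=[-4,32,12] → ·
    (3,4)@(7, 9): e=[52,-16,4] → ·
    (4,4)@(9, 9): e=[16,12,12] → █
    (5,4)@(11, 9): e=[-20,40,20] → ·
    (4,5)@(9, 11): e=[36,-8,12] → ·
    (5,5)@(11, 11): e=[0,20,20] → ·  [on edge]
    (5,6)@(11, 13): e=[20,0,20] → █  [on edge]
    (6,6)@(13, 13): e=[-16,28,28] → ·
    (5,7)@(11, 15): e=[40,-20,20] → ·
  covered (5 px):
    · · · · · · · · · · · ·
    · · · · · · · · · · · ·
    · · · █ · · · · · · · ·
    · · · █ · · · · · · · ·
    · · · · █ · · · · · · ·
    · · · · · · · · · · · ·
    · · · · · █ · · · · · ·
    · · · · · · █ · · · · ·
    · · · · · · · · · · · ·
    · · · · · · · · · · · ·

Result: 5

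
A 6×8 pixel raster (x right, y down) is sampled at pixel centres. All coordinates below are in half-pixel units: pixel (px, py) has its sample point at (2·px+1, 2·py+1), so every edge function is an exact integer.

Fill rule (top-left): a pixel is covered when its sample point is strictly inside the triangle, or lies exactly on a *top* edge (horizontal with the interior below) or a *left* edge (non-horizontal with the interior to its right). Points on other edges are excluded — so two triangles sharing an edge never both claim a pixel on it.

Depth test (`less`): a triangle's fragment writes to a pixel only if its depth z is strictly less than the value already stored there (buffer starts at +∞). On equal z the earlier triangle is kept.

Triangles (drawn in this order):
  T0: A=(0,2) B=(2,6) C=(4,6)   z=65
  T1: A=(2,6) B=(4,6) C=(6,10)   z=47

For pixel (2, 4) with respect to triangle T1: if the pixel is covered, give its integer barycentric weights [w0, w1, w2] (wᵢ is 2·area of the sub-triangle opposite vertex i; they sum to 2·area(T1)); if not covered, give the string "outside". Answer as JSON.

T0:
  2·area = 8  (B↔C swapped to make it positive)
  edge (0, 2)→(4, 6): d=(4,4) right/bottom  bias=-1
  edge (4, 6)→(2, 6): d=(-2,0) right/bottom  bias=-1
  edge (2, 6)→(0, 2): d=(-2,-4) top-left  bias=+0
    (0,1)@(1, 3): e=[0,6,2] → ·  [on edge]
    (1,2)@(3, 5): e=[0,2,6] → ·  [on edge]
    (2,3)@(5, 7): e=[0,-2,10] → ·  [on edge]
    (3,4)@(7, 9): e=[0,-6,14] → ·  [on edge]
    (4,5)@(9, 11): e=[0,-10,18] → ·  [on edge]
    (5,6)@(11, 13): e=[0,-14,22] → ·  [on edge]
  covered (0 px):
    · · · · · ·
    · · · · · ·
    · · · · · ·
    · · · · · ·
    · · · · · ·
    · · · · · ·
    · · · · · ·
    · · · · · ·
T1:
  2·area = 8
  edge (2, 6)→(4, 6): d=(2,0) top-left  bias=+0
  edge (4, 6)→(6, 10): d=(2,4) right/bottom  bias=-1
  edge (6, 10)→(2, 6): d=(-4,-4) top-left  bias=+0
    (0,2)@(1, 5): e=[-2,10,0] → ·  [on edge]
    (1,3)@(3, 7): e=[2,6,0] → █  [on edge]
    (2,3)@(5, 7): e=[2,-2,8] → ·
    (1,4)@(3, 9): e=[6,10,-8] → ·
    (2,4)@(5, 9): e=[6,2,0] → █  [on edge]
    (3,4)@(7, 9): e=[6,-6,8] → ·
    (2,5)@(5, 11): e=[10,6,-8] → ·
    (3,5)@(7, 11): e=[10,-2,0] → ·  [on edge]
    (4,6)@(9, 13): e=[14,-6,0] → ·  [on edge]
    (5,7)@(11, 15): e=[18,-10,0] → ·  [on edge]
  covered (2 px):
    · · · · · ·
    · · · · · ·
    · · · · · ·
    · █ · · · ·
    · · █ · · ·
    · · · · · ·
    · · · · · ·
    · · · · · ·

Result: [2,0,6]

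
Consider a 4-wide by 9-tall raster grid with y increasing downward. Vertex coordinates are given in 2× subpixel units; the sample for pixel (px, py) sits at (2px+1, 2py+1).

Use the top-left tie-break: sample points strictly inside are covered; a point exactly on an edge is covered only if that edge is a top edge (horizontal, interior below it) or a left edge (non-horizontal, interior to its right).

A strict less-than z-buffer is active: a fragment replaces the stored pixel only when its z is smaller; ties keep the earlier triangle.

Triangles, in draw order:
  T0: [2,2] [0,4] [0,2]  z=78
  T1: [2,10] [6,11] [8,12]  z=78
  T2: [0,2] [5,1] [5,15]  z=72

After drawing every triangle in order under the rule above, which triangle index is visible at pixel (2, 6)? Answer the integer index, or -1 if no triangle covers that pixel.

T0:
  2·area = 4
  edge (2, 2)→(0, 4): d=(-2,2) right/bottom  bias=-1
  edge (0, 4)→(0, 2): d=(0,-2) top-left  bias=+0
  edge (0, 2)→(2, 2): d=(2,0) top-left  bias=+0
    (1,0)@(3, 1): e=[0,6,-2] → ·  [on edge]
    (0,1)@(1, 3): e=[0,2,2] → ·  [on edge]
  covered (0 px):
    · · · ·
    · · · ·
    · · · ·
    · · · ·
    · · · ·
    · · · ·
    · · · ·
    · · · ·
    · · · ·
T1:
  2·area = 2
  edge (2, 10)→(6, 11): d=(4,1) right/bottom  bias=-1
  edge (6, 11)→(8, 12): d=(2,1) right/bottom  bias=-1
  edge (8, 12)→(2, 10): d=(-6,-2) top-left  bias=+0
    (2,5)@(5, 11): e=[1,1,0] → █  [on edge]
    (3,5)@(7, 11): e=[-1,-1,4] → ·
    (2,6)@(5, 13): e=[9,5,-12] → ·
  covered (1 px):
    · · · ·
    · · · ·
    · · · ·
    · · · ·
    · · · ·
    · · █ ·
    · · · ·
    · · · ·
    · · · ·
T2:
  2·area = 70
  edge (0, 2)→(5, 1): d=(5,-1) top-left  bias=+0
  edge (5, 1)→(5, 15): d=(0,14) right/bottom  bias=-1
  edge (5, 15)→(0, 2): d=(-5,-13) top-left  bias=+0
    (2,0)@(5, 1): e=[0,0,70] → ·  [on edge]
    (0,1)@(1, 3): e=[6,56,8] → █
    (1,1)@(3, 3): e=[8,28,34] → █
    (2,1)@(5, 3): e=[10,0,60] → ·  [on edge]
    (0,2)@(1, 5): e=[16,56,-2] → ·
    (1,2)@(3, 5): e=[18,28,24] → █
    (2,2)@(5, 5): e=[20,0,50] → ·  [on edge]
    (1,3)@(3, 7): e=[28,28,14] → █
    (2,3)@(5, 7): e=[30,0,40] → ·  [on edge]
    (1,4)@(3, 9): e=[38,28,4] → █
    (2,4)@(5, 9): e=[40,0,30] → ·  [on edge]
    (1,5)@(3, 11): e=[48,28,-6] → ·
    (2,5)@(5, 11): e=[50,0,20] → ·  [on edge]
    (2,6)@(5, 13): e=[60,0,10] → ·  [on edge]
    (2,7)@(5, 15): e=[70,0,0] → ·  [on edge]
    (2,8)@(5, 17): e=[80,0,-10] → ·  [on edge]
  covered (5 px):
    · · · ·
    █ █ · ·
    · █ · ·
    · █ · ·
    · █ · ·
    · · · ·
    · · · ·
    · · · ·
    · · · ·

Z-buffer (winner per pixel, '.' = empty):
  . . . .
  2 2 . .
  . 2 . .
  . 2 . .
  . 2 . .
  . . 1 .
  . . . .
  . . . .
  . . . .

Final: -1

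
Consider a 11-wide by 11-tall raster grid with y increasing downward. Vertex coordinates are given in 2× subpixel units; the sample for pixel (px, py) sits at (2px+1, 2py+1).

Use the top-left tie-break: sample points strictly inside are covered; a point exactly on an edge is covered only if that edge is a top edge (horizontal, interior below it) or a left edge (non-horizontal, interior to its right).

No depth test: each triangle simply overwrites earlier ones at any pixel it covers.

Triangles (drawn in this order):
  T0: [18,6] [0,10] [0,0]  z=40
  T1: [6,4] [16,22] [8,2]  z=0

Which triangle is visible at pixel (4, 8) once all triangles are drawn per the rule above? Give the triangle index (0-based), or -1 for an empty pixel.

T0:
  2·area = 180
  edge (18, 6)→(0, 10): d=(-18,4) right/bottom  bias=-1
  edge (0, 10)→(0, 0): d=(0,-10) top-left  bias=+0
  edge (0, 0)→(18, 6): d=(18,6) right/bottom  bias=-1
    (0,0)@(1, 1): e=[158,10,12] → █
    (1,0)@(3, 1): e=[150,30,0] → ·  [on edge]
    (0,1)@(1, 3): e=[122,10,48] → █
    (1,1)@(3, 3): e=[114,30,36] → █
    (2,1)@(5, 3): e=[106,50,24] → █
    (3,1)@(7, 3): e=[98,70,12] → █
    (4,1)@(9, 3): e=[90,90,0] → ·  [on edge]
    (0,2)@(1, 5): e=[86,10,84] → █
    (4,2)@(9, 5): e=[54,90,36] → █
    (5,2)@(11, 5): e=[46,110,24] → █
    (6,2)@(13, 5): e=[38,130,12] → █
    (7,2)@(15, 5): e=[30,150,0] → ·  [on edge]
    (10,3)@(21, 7): e=[-30,210,0] → ·  [on edge]
  covered (21 px):
    █ · · · · · · · · · ·
    █ █ █ █ · · · · · · ·
    █ █ █ █ █ █ █ · · · ·
    █ █ █ █ █ █ █ · · · ·
    █ █ · · · · · · · · ·
    · · · · · · · · · · ·
    · · · · · · · · · · ·
    · · · · · · · · · · ·
    · · · · · · · · · · ·
    · · · · · · · · · · ·
    · · · · · · · · · · ·
T1:
  2·area = 56  (B↔C swapped to make it positive)
  edge (6, 4)→(8, 2): d=(2,-2) top-left  bias=+0
  edge (8, 2)→(16, 22): d=(8,20) right/bottom  bias=-1
  edge (16, 22)→(6, 4): d=(-10,-18) top-left  bias=+0
    (4,0)@(9, 1): e=[0,-28,84] → ·  [on edge]
    (3,1)@(7, 3): e=[0,28,28] → █  [on edge]
    (4,1)@(9, 3): e=[4,-12,64] → ·
    (2,2)@(5, 5): e=[0,84,-28] → ·  [on edge]
    (3,2)@(7, 5): e=[4,44,8] → █
    (4,2)@(9, 5): e=[8,4,44] → █
    (5,2)@(11, 5): e=[12,-36,80] → ·
    (1,3)@(3, 7): e=[0,140,-84] → ·  [on edge]
    (3,3)@(7, 7): e=[8,60,-12] → ·
    (4,3)@(9, 7): e=[12,20,24] → █
    (5,3)@(11, 7): e=[16,-20,60] → ·
    (0,4)@(1, 9): e=[0,196,-140] → ·  [on edge]
    (5,6)@(11, 13): e=[28,28,0] → █  [on edge]
  covered (8 px):
    · · · · · · · · · · ·
    · · · █ · · · · · · ·
    · · · █ █ · · · · · ·
    · · · · █ · · · · · ·
    · · · · █ · · · · · ·
    · · · · · █ · · · · ·
    · · · · · █ · · · · ·
    · · · · · · █ · · · ·
    · · · · · · · · · · ·
    · · · · · · · · · · ·
    · · · · · · · · · · ·

Z-buffer (winner per pixel, '.' = empty):
  0 . . . . . . . . . .
  0 0 0 1 . . . . . . .
  0 0 0 1 1 0 0 . . . .
  0 0 0 0 1 0 0 . . . .
  0 0 . . 1 . . . . . .
  . . . . . 1 . . . . .
  . . . . . 1 . . . . .
  . . . . . . 1 . . . .
  . . . . . . . . . . .
  . . . . . . . . . . .
  . . . . . . . . . . .

Answer: -1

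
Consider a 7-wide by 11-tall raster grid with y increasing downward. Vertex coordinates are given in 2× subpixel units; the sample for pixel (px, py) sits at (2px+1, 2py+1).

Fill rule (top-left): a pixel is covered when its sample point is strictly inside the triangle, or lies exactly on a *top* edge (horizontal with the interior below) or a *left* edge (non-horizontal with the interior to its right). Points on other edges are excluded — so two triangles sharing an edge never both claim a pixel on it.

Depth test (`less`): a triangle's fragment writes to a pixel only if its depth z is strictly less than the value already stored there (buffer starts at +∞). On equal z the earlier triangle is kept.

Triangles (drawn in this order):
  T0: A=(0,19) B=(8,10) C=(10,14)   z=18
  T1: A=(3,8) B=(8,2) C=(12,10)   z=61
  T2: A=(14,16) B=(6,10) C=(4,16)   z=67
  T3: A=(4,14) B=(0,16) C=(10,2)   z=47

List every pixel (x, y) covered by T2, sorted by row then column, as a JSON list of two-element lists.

T0:
  2·area = 50
  edge (0, 19)→(8, 10): d=(8,-9) top-left  bias=+0
  edge (8, 10)→(10, 14): d=(2,4) right/bottom  bias=-1
  edge (10, 14)→(0, 19): d=(-10,5) right/bottom  bias=-1
    (3,6)@(7, 13): e=[15,10,25] → #
    (4,6)@(9, 13): e=[33,2,15] → #
    (5,6)@(11, 13): e=[51,-6,5] → ·
    (2,7)@(5, 15): e=[13,22,15] → #
    (4,7)@(9, 15): e=[49,6,-5] → ·
    (1,8)@(3, 17): e=[11,34,5] → #
    (2,8)@(5, 17): e=[29,26,-5] → ·
    (3,8)@(7, 17): e=[47,18,-15] → ·
    (1,9)@(3, 19): e=[27,38,-15] → ·
  covered (5 px):
    · · · · · · ·
    · · · · · · ·
    · · · · · · ·
    · · · · · · ·
    · · · · · · ·
    · · · · · · ·
    · · · # # · ·
    · · # # · · ·
    · # · · · · ·
    · · · · · · ·
    · · · · · · ·
T1:
  2·area = 64
  edge (3, 8)→(8, 2): d=(5,-6) top-left  bias=+0
  edge (8, 2)→(12, 10): d=(4,8) right/bottom  bias=-1
  edge (12, 10)→(3, 8): d=(-9,-2) top-left  bias=+0
    (3,2)@(7, 5): e=[9,20,35] → #
    (4,2)@(9, 5): e=[21,4,39] → #
    (5,2)@(11, 5): e=[33,-12,43] → ·
    (2,3)@(5, 7): e=[7,44,13] → #
    (5,3)@(11, 7): e=[43,-4,25] → ·
    (2,4)@(5, 9): e=[17,52,-5] → ·
    (3,4)@(7, 9): e=[29,36,-1] → ·
    (4,4)@(9, 9): e=[41,20,3] → #
    (5,4)@(11, 9): e=[53,4,7] → #
    (6,4)@(13, 9): e=[65,-12,11] → ·
    (4,5)@(9, 11): e=[51,28,-15] → ·
    (5,5)@(11, 11): e=[63,12,-11] → ·
  covered (7 px):
    · · · · · · ·
    · · · · · · ·
    · · · # # · ·
    · · # # # · ·
    · · · · # # ·
    · · · · · · ·
    · · · · · · ·
    · · · · · · ·
    · · · · · · ·
    · · · · · · ·
    · · · · · · ·
T2:
  2·area = 60  (B↔C swapped to make it positive)
  edge (14, 16)→(4, 16): d=(-10,0) right/bottom  bias=-1
  edge (4, 16)→(6, 10): d=(2,-6) top-left  bias=+0
  edge (6, 10)→(14, 16): d=(8,6) right/bottom  bias=-1
    (4,0)@(9, 1): e=[150,0,-90] → ·  [on edge]
    (3,3)@(7, 7): e=[90,0,-30] → ·  [on edge]
    (3,5)@(7, 11): e=[50,8,2] → #
    (4,5)@(9, 11): e=[50,20,-10] → ·
    (2,6)@(5, 13): e=[30,0,30] → #  [on edge]
    (4,6)@(9, 13): e=[30,24,6] → #
    (5,6)@(11, 13): e=[30,36,-6] → ·
    (2,7)@(5, 15): e=[10,4,46] → #
    (5,7)@(11, 15): e=[10,40,10] → #
    (6,7)@(13, 15): e=[10,52,-2] → ·
    (2,8)@(5, 17): e=[-10,8,62] → ·
    (3,8)@(7, 17): e=[-10,20,50] → ·
    (1,9)@(3, 19): e=[-30,0,90] → ·  [on edge]
  covered (8 px):
    · · · · · · ·
    · · · · · · ·
    · · · · · · ·
    · · · · · · ·
    · · · · · · ·
    · · · # · · ·
    · · # # # · ·
    · · # # # # ·
    · · · · · · ·
    · · · · · · ·
    · · · · · · ·
T3:
  2·area = 36
  edge (4, 14)→(0, 16): d=(-4,2) right/bottom  bias=-1
  edge (0, 16)→(10, 2): d=(10,-14) top-left  bias=+0
  edge (10, 2)→(4, 14): d=(-6,12) right/bottom  bias=-1
    (3,3)@(7, 7): e=[22,8,6] → #
    (4,3)@(9, 7): e=[18,36,-18] → ·
    (2,4)@(5, 9): e=[18,0,18] → #  [on edge]
    (3,4)@(7, 9): e=[14,28,-6] → ·
    (2,5)@(5, 11): e=[10,20,6] → #
    (3,5)@(7, 11): e=[6,48,-18] → ·
    (1,6)@(3, 13): e=[6,12,18] → #
    (2,6)@(5, 13): e=[2,40,-6] → ·
    (0,7)@(1, 15): e=[2,4,30] → #
    (1,7)@(3, 15): e=[-2,32,6] → ·
    (0,8)@(1, 17): e=[-6,24,18] → ·
  covered (5 px):
    · · · · · · ·
    · · · · · · ·
    · · · · · · ·
    · · · # · · ·
    · · # · · · ·
    · · # · · · ·
    · # · · · · ·
    # · · · · · ·
    · · · · · · ·
    · · · · · · ·
    · · · · · · ·

Final: [[3,5],[2,6],[3,6],[4,6],[2,7],[3,7],[4,7],[5,7]]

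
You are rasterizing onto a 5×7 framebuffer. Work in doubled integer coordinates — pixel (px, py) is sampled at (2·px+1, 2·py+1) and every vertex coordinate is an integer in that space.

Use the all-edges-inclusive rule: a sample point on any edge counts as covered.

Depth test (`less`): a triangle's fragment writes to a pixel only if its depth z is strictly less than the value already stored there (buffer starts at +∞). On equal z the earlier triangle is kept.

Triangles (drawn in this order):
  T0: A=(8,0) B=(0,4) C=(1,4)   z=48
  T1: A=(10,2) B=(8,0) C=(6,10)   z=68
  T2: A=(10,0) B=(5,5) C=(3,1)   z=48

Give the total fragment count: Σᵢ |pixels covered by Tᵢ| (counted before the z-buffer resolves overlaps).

T0:
  2·area = 4  (B↔C swapped to make it positive)
  edge (8, 0)→(1, 4): d=(-7,4) inclusive
  edge (1, 4)→(0, 4): d=(-1,0) inclusive
  edge (0, 4)→(8, 0): d=(8,-4) inclusive
  covered (0 px):
    . . . . .
    . . . . .
    . . . . .
    . . . . .
    . . . . .
    . . . . .
    . . . . .
T1:
  2·area = 24  (B↔C swapped to make it positive)
  edge (10, 2)→(6, 10): d=(-4,8) inclusive
  edge (6, 10)→(8, 0): d=(2,-10) inclusive
  edge (8, 0)→(10, 2): d=(2,2) inclusive
    (4,0)@(9, 1): e=[12,12,0] → X  [on edge]
    (4,1)@(9, 3): e=[4,16,4] → X
    (3,2)@(7, 5): e=[12,0,12] → X  [on edge]
    (4,2)@(9, 5): e=[-4,20,8] → .
    (3,3)@(7, 7): e=[4,4,16] → X
    (4,3)@(9, 7): e=[-12,24,12] → .
    (3,4)@(7, 9): e=[-4,8,20] → .
  covered (4 px):
    . . . . X
    . . . . X
    . . . X .
    . . . X .
    . . . . .
    . . . . .
    . . . . .
T2:
  2·area = 30
  edge (10, 0)→(5, 5): d=(-5,5) inclusive
  edge (5, 5)→(3, 1): d=(-2,-4) inclusive
  edge (3, 1)→(10, 0): d=(7,-1) inclusive
    (1,0)@(3, 1): e=[30,0,0] → X  [on edge]
    (2,0)@(5, 1): e=[20,8,2] → X
    (3,0)@(7, 1): e=[10,16,4] → X
    (4,0)@(9, 1): e=[0,24,6] → X  [on edge]
    (1,1)@(3, 3): e=[20,-4,14] → .
    (2,1)@(5, 3): e=[10,4,16] → X
    (3,1)@(7, 3): e=[0,12,18] → X  [on edge]
    (4,1)@(9, 3): e=[-10,20,20] → .
    (2,2)@(5, 5): e=[0,0,30] → X  [on edge]
    (3,2)@(7, 5): e=[-10,8,32] → .
    (1,3)@(3, 7): e=[0,-12,42] → .  [on edge]
    (2,3)@(5, 7): e=[-10,-4,44] → .
    (0,4)@(1, 9): e=[0,-24,54] → .  [on edge]
    (3,4)@(7, 9): e=[-30,0,60] → .  [on edge]
    (4,6)@(9, 13): e=[-60,0,90] → .  [on edge]
  covered (7 px):
    . X X X X
    . . X X .
    . . X . .
    . . . . .
    . . . . .
    . . . . .
    . . . . .

Answer: 11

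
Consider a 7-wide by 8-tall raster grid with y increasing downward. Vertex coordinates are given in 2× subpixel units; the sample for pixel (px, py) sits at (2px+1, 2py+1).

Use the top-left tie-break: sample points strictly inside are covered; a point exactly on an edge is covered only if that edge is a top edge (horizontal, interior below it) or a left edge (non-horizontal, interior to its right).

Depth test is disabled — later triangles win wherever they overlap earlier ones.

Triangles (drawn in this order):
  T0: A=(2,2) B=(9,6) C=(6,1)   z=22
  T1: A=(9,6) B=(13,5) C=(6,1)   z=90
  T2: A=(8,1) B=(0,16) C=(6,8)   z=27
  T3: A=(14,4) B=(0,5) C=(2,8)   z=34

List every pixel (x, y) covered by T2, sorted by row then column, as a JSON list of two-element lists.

T0:
  2·area = 23  (B↔C swapped to make it positive)
  edge (2, 2)→(6, 1): d=(4,-1) top-left  bias=+0
  edge (6, 1)→(9, 6): d=(3,5) right/bottom  bias=-1
  edge (9, 6)→(2, 2): d=(-7,-4) top-left  bias=+0
    (2,1)@(5, 3): e=[7,11,5] → X
    (3,1)@(7, 3): e=[9,1,13] → X
    (4,1)@(9, 3): e=[11,-9,21] → .
    (2,2)@(5, 5): e=[15,17,-9] → .
    (3,2)@(7, 5): e=[17,7,-1] → .
  covered (2 px):
    . . . . . . .
    . . X X . . .
    . . . . . . .
    . . . . . . .
    . . . . . . .
    . . . . . . .
    . . . . . . .
    . . . . . . .
T1:
  2·area = 23  (B↔C swapped to make it positive)
  edge (9, 6)→(6, 1): d=(-3,-5) top-left  bias=+0
  edge (6, 1)→(13, 5): d=(7,4) right/bottom  bias=-1
  edge (13, 5)→(9, 6): d=(-4,1) right/bottom  bias=-1
    (4,1)@(9, 3): e=[9,2,12] → X
    (5,1)@(11, 3): e=[19,-6,10] → .
    (4,2)@(9, 5): e=[3,16,4] → X
    (5,2)@(11, 5): e=[13,8,2] → X
    (6,2)@(13, 5): e=[23,0,0] → .  [on edge]
    (2,3)@(5, 7): e=[-23,46,0] → .  [on edge]
    (4,3)@(9, 7): e=[-3,30,-4] → .
    (5,3)@(11, 7): e=[7,22,-6] → .
  covered (3 px):
    . . . . . . .
    . . . . X . .
    . . . . X X .
    . . . . . . .
    . . . . . . .
    . . . . . . .
    . . . . . . .
    . . . . . . .
T2:
  2·area = 26  (B↔C swapped to make it positive)
  edge (8, 1)→(6, 8): d=(-2,7) right/bottom  bias=-1
  edge (6, 8)→(0, 16): d=(-6,8) right/bottom  bias=-1
  edge (0, 16)→(8, 1): d=(8,-15) top-left  bias=+0
    (3,1)@(7, 3): e=[3,22,1] → X
    (4,1)@(9, 3): e=[-11,6,31] → .
    (3,2)@(7, 5): e=[-1,10,17] → .
    (2,3)@(5, 7): e=[9,14,3] → X
    (3,3)@(7, 7): e=[-5,-2,33] → .
    (2,4)@(5, 9): e=[5,2,19] → X
    (3,4)@(7, 9): e=[-9,-14,49] → .
    (1,5)@(3, 11): e=[15,6,5] → X
    (2,5)@(5, 11): e=[1,-10,35] → .
    (1,6)@(3, 13): e=[11,-6,21] → .
  covered (4 px):
    . . . . . . .
    . . . X . . .
    . . . . . . .
    . . X . . . .
    . . X . . . .
    . X . . . . .
    . . . . . . .
    . . . . . . .
T3:
  2·area = 44  (B↔C swapped to make it positive)
  edge (14, 4)→(2, 8): d=(-12,4) right/bottom  bias=-1
  edge (2, 8)→(0, 5): d=(-2,-3) top-left  bias=+0
  edge (0, 5)→(14, 4): d=(14,-1) top-left  bias=+0
    (0,2)@(1, 5): e=[40,3,1] → X
    (1,2)@(3, 5): e=[32,9,3] → X
    (2,2)@(5, 5): e=[24,15,5] → X
    (3,2)@(7, 5): e=[16,21,7] → X
    (4,2)@(9, 5): e=[8,27,9] → X
    (5,2)@(11, 5): e=[0,33,11] → .  [on edge]
    (0,3)@(1, 7): e=[16,-1,29] → .
    (1,3)@(3, 7): e=[8,5,31] → X
    (2,3)@(5, 7): e=[0,11,33] → .  [on edge]
    (3,3)@(7, 7): e=[-8,17,35] → .
    (4,3)@(9, 7): e=[-16,23,37] → .
    (1,4)@(3, 9): e=[-16,1,59] → .
  covered (6 px):
    . . . . . . .
    . . . . . . .
    X X X X X . .
    . X . . . . .
    . . . . . . .
    . . . . . . .
    . . . . . . .
    . . . . . . .

Final: [[3,1],[2,3],[2,4],[1,5]]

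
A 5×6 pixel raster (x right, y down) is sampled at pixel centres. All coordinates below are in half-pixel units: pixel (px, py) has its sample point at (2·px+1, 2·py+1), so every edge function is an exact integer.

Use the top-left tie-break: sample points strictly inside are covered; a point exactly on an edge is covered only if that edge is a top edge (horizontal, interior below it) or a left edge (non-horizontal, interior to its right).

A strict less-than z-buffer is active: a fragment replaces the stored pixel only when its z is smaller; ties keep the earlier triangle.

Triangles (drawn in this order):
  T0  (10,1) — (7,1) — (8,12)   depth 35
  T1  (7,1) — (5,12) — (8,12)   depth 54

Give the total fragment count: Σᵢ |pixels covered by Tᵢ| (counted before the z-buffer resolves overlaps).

T0:
  2·area = 33  (B↔C swapped to make it positive)
  edge (10, 1)→(8, 12): d=(-2,11) right/bottom  bias=-1
  edge (8, 12)→(7, 1): d=(-1,-11) top-left  bias=+0
  edge (7, 1)→(10, 1): d=(3,0) top-left  bias=+0
    (0,0)@(1, 1): e=[99,-66,0] → ·  [on edge]
    (1,0)@(3, 1): e=[77,-44,0] → ·  [on edge]
    (2,0)@(5, 1): e=[55,-22,0] → ·  [on edge]
    (3,0)@(7, 1): e=[33,0,0] → █  [on edge]
    (4,0)@(9, 1): e=[11,22,0] → █  [on edge]
    (3,1)@(7, 3): e=[29,-2,6] → ·
    (4,1)@(9, 3): e=[7,20,6] → █
    (4,2)@(9, 5): e=[3,18,12] → █
    (4,3)@(9, 7): e=[-1,16,18] → ·
  covered (4 px):
    · · · █ █
    · · · · █
    · · · · █
    · · · · ·
    · · · · ·
    · · · · ·
T1:
  2·area = 33  (B↔C swapped to make it positive)
  edge (7, 1)→(8, 12): d=(1,11) right/bottom  bias=-1
  edge (8, 12)→(5, 12): d=(-3,0) right/bottom  bias=-1
  edge (5, 12)→(7, 1): d=(2,-11) top-left  bias=+0
    (3,0)@(7, 1): e=[0,33,0] → ·  [on edge]
    (3,1)@(7, 3): e=[2,27,4] → █
    (4,1)@(9, 3): e=[-20,27,26] → ·
    (3,2)@(7, 5): e=[4,21,8] → █
    (4,2)@(9, 5): e=[-18,21,30] → ·
    (3,3)@(7, 7): e=[6,15,12] → █
    (4,3)@(9, 7): e=[-16,15,34] → ·
    (3,4)@(7, 9): e=[8,9,16] → █
    (4,4)@(9, 9): e=[-14,9,38] → ·
    (3,5)@(7, 11): e=[10,3,20] → █
    (4,5)@(9, 11): e=[-12,3,42] → ·
  covered (5 px):
    · · · · ·
    · · · █ ·
    · · · █ ·
    · · · █ ·
    · · · █ ·
    · · · █ ·

Answer: 9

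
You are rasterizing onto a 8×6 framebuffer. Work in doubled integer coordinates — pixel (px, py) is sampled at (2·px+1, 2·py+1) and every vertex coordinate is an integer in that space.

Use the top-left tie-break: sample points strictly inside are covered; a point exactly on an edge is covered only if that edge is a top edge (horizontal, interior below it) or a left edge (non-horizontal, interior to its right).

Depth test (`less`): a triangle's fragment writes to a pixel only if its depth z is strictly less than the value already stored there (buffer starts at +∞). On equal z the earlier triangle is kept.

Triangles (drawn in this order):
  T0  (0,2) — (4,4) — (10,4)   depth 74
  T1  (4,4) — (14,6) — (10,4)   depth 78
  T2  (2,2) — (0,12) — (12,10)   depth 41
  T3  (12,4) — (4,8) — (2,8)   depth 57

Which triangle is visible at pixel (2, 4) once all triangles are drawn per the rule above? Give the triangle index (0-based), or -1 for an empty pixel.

T0:
  2·area = 12  (B↔C swapped to make it positive)
  edge (0, 2)→(10, 4): d=(10,2) right/bottom  bias=-1
  edge (10, 4)→(4, 4): d=(-6,0) right/bottom  bias=-1
  edge (4, 4)→(0, 2): d=(-4,-2) top-left  bias=+0
    (1,1)@(3, 3): e=[4,6,2] → █
    (2,1)@(5, 3): e=[0,6,6] → ·  [on edge]
    (1,2)@(3, 5): e=[24,-6,-6] → ·
    (7,2)@(15, 5): e=[0,-6,18] → ·  [on edge]
  covered (1 px):
    · · · · · · · ·
    · █ · · · · · ·
    · · · · · · · ·
    · · · · · · · ·
    · · · · · · · ·
    · · · · · · · ·
T1:
  2·area = 12  (B↔C swapped to make it positive)
  edge (4, 4)→(10, 4): d=(6,0) top-left  bias=+0
  edge (10, 4)→(14, 6): d=(4,2) right/bottom  bias=-1
  edge (14, 6)→(4, 4): d=(-10,-2) top-left  bias=+0
    (4,2)@(9, 5): e=[6,6,0] → █  [on edge]
    (5,2)@(11, 5): e=[6,2,4] → █
    (6,2)@(13, 5): e=[6,-2,8] → ·
    (4,3)@(9, 7): e=[18,14,-20] → ·
    (5,3)@(11, 7): e=[18,10,-16] → ·
  covered (2 px):
    · · · · · · · ·
    · · · · · · · ·
    · · · · █ █ · ·
    · · · · · · · ·
    · · · · · · · ·
    · · · · · · · ·
T2:
  2·area = 116  (B↔C swapped to make it positive)
  edge (2, 2)→(12, 10): d=(10,8) right/bottom  bias=-1
  edge (12, 10)→(0, 12): d=(-12,2) right/bottom  bias=-1
  edge (0, 12)→(2, 2): d=(2,-10) top-left  bias=+0
    (1,1)@(3, 3): e=[2,102,12] → █
    (2,1)@(5, 3): e=[-14,98,32] → ·
    (1,2)@(3, 5): e=[22,78,16] → █
    (2,2)@(5, 5): e=[6,74,36] → █
    (3,2)@(7, 5): e=[-10,70,56] → ·
    (0,3)@(1, 7): e=[58,58,0] → █  [on edge]
    (3,3)@(7, 7): e=[10,46,60] → █
    (4,3)@(9, 7): e=[-6,42,80] → ·
    (0,4)@(1, 9): e=[78,34,4] → █
    (4,4)@(9, 9): e=[14,18,84] → █
    (5,4)@(11, 9): e=[-2,14,104] → ·
    (0,5)@(1, 11): e=[98,10,8] → █
  covered (15 px):
    · · · · · · · ·
    · █ · · · · · ·
    · █ █ · · · · ·
    █ █ █ █ · · · ·
    █ █ █ █ █ · · ·
    █ █ █ · · · · ·
T3:
  2·area = 8
  edge (12, 4)→(4, 8): d=(-8,4) right/bottom  bias=-1
  edge (4, 8)→(2, 8): d=(-2,0) right/bottom  bias=-1
  edge (2, 8)→(12, 4): d=(10,-4) top-left  bias=+0
    (2,3)@(5, 7): e=[4,2,2] → █
    (3,3)@(7, 7): e=[-4,2,10] → ·
    (2,4)@(5, 9): e=[-12,-2,22] → ·
  covered (1 px):
    · · · · · · · ·
    · · · · · · · ·
    · · · · · · · ·
    · · █ · · · · ·
    · · · · · · · ·
    · · · · · · · ·

Z-buffer (winner per pixel, '.' = empty):
  . . . . . . . .
  . 2 . . . . . .
  . 2 2 . 1 1 . .
  2 2 2 2 . . . .
  2 2 2 2 2 . . .
  2 2 2 . . . . .

Final: 2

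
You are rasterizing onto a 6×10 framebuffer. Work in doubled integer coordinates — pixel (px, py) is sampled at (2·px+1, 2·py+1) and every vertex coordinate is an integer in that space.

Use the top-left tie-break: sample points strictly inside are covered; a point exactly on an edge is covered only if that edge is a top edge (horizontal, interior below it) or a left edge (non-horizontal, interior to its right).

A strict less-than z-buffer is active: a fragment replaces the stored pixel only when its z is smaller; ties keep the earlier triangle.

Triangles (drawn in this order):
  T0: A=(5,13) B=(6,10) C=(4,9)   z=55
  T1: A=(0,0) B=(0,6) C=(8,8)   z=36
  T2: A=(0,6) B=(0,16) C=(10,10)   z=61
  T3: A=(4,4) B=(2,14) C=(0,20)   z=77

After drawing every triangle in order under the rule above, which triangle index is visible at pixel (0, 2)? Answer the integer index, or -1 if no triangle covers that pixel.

T0:
  2·area = 7  (B↔C swapped to make it positive)
  edge (5, 13)→(4, 9): d=(-1,-4) top-left  bias=+0
  edge (4, 9)→(6, 10): d=(2,1) right/bottom  bias=-1
  edge (6, 10)→(5, 13): d=(-1,3) right/bottom  bias=-1
    (4,0)@(9, 1): e=[28,-21,0] → ·  [on edge]
    (1,2)@(3, 5): e=[0,-7,14] → ·  [on edge]
    (3,3)@(7, 7): e=[14,-7,0] → ·  [on edge]
    (2,5)@(5, 11): e=[2,3,2] → #
    (3,5)@(7, 11): e=[10,1,-4] → ·
    (2,6)@(5, 13): e=[0,7,0] → ·  [on edge]
    (1,9)@(3, 19): e=[-14,21,0] → ·  [on edge]
  covered (1 px):
    · · · · · ·
    · · · · · ·
    · · · · · ·
    · · · · · ·
    · · · · · ·
    · · # · · ·
    · · · · · ·
    · · · · · ·
    · · · · · ·
    · · · · · ·
T1:
  2·area = 48  (B↔C swapped to make it positive)
  edge (0, 0)→(8, 8): d=(8,8) right/bottom  bias=-1
  edge (8, 8)→(0, 6): d=(-8,-2) top-left  bias=+0
  edge (0, 6)→(0, 0): d=(0,-6) top-left  bias=+0
    (0,0)@(1, 1): e=[0,42,6] → ·  [on edge]
    (0,1)@(1, 3): e=[16,26,6] → #
    (1,1)@(3, 3): e=[0,30,18] → ·  [on edge]
    (0,2)@(1, 5): e=[32,10,6] → #
    (1,2)@(3, 5): e=[16,14,18] → #
    (2,2)@(5, 5): e=[0,18,30] → ·  [on edge]
    (0,3)@(1, 7): e=[48,-6,6] → ·
    (1,3)@(3, 7): e=[32,-2,18] → ·
    (2,3)@(5, 7): e=[16,2,30] → #
    (3,3)@(7, 7): e=[0,6,42] → ·  [on edge]
    (2,4)@(5, 9): e=[32,-14,30] → ·
    (4,4)@(9, 9): e=[0,-6,54] → ·  [on edge]
    (5,5)@(11, 11): e=[0,-18,66] → ·  [on edge]
  covered (4 px):
    · · · · · ·
    # · · · · ·
    # # · · · ·
    · · # · · ·
    · · · · · ·
    · · · · · ·
    · · · · · ·
    · · · · · ·
    · · · · · ·
    · · · · · ·
T2:
  2·area = 100  (B↔C swapped to make it positive)
  edge (0, 6)→(10, 10): d=(10,4) right/bottom  bias=-1
  edge (10, 10)→(0, 16): d=(-10,6) right/bottom  bias=-1
  edge (0, 16)→(0, 6): d=(0,-10) top-left  bias=+0
    (0,3)@(1, 7): e=[6,84,10] → #
    (1,3)@(3, 7): e=[-2,72,30] → ·
    (0,4)@(1, 9): e=[26,64,10] → #
    (1,4)@(3, 9): e=[18,52,30] → #
    (2,4)@(5, 9): e=[10,40,50] → #
    (3,4)@(7, 9): e=[2,28,70] → #
    (4,4)@(9, 9): e=[-6,16,90] → ·
    (0,5)@(1, 11): e=[46,44,10] → #
    (4,5)@(9, 11): e=[14,-4,90] → ·
    (0,6)@(1, 13): e=[66,24,10] → #
    (2,6)@(5, 13): e=[50,0,50] → ·  [on edge]
    (3,6)@(7, 13): e=[42,-12,70] → ·
  covered (12 px):
    · · · · · ·
    · · · · · ·
    · · · · · ·
    # · · · · ·
    # # # # · ·
    # # # # · ·
    # # · · · ·
    # · · · · ·
    · · · · · ·
    · · · · · ·
T3:
  2·area = 8
  edge (4, 4)→(2, 14): d=(-2,10) right/bottom  bias=-1
  edge (2, 14)→(0, 20): d=(-2,6) right/bottom  bias=-1
  edge (0, 20)→(4, 4): d=(4,-16) top-left  bias=+0
    (2,2)@(5, 5): e=[-12,0,20] → ·  [on edge]
    (1,4)@(3, 9): e=[0,4,4] → ·  [on edge]
    (1,5)@(3, 11): e=[-4,0,12] → ·  [on edge]
    (0,8)@(1, 17): e=[4,0,4] → ·  [on edge]
    (0,9)@(1, 19): e=[0,-4,12] → ·  [on edge]
  covered (0 px):
    · · · · · ·
    · · · · · ·
    · · · · · ·
    · · · · · ·
    · · · · · ·
    · · · · · ·
    · · · · · ·
    · · · · · ·
    · · · · · ·
    · · · · · ·

Z-buffer (winner per pixel, '.' = empty):
  . . . . . .
  1 . . . . .
  1 1 . . . .
  2 . 1 . . .
  2 2 2 2 . .
  2 2 0 2 . .
  2 2 . . . .
  2 . . . . .
  . . . . . .
  . . . . . .

Result: 1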